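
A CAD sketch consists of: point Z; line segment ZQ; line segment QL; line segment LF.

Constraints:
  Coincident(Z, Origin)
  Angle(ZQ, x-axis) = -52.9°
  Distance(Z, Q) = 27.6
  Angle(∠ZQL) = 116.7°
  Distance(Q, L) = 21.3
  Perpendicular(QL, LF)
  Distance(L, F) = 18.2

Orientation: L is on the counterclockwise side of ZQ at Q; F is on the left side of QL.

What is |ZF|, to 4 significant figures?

34.31

Z is at the origin; ZQ runs at -52.9° with length 27.6, so Q = 27.6·(cos -52.9°, sin -52.9°) = (16.65, -22.01). ∠ZQL = 116.7°, so QL runs at -52.9° + (180° − 116.7°) = 10.40° from the x-axis; with |QL| = 21.3, L = Q + 21.3·(cos 10.40°, sin 10.40°) = (37.60, -18.17). The perpendicularity gives LF at right angles to QL; with |LF| = 18.2 on the left of QL, F = L + 18.2·(-0.1805, 0.9836) = (34.31, -0.2673). Then |ZF| = |F − Z| = 34.31.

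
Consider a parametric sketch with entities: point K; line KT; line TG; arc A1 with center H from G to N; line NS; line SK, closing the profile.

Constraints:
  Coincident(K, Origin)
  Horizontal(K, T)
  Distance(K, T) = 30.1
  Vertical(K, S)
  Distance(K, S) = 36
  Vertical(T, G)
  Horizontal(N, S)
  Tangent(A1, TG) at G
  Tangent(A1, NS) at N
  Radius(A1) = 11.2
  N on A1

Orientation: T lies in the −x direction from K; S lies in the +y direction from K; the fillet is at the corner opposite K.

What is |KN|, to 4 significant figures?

40.66

K is at the origin; K and T share the same y with |KT| = 30.1 and T on the −x side, so T = (-30.10, 0.000). K and S share the same x with |KS| = 36.0 and S on the +y side, so S = (0.000, 36.00). The virtual corner opposite K is at (-30.10, 36.00). The tangent condition forces HG to be normal to TG and since A1 is tangent to NS there, HN ⟂ NS, with radius 11.2, so the center H sits 11.2 in from both sides at H = (-18.90, 24.80). That places the tangent points at G = (-30.10, 24.80) on TG and N = (-18.90, 36.00) on NS. Then |KN| = |N − K| = 40.66.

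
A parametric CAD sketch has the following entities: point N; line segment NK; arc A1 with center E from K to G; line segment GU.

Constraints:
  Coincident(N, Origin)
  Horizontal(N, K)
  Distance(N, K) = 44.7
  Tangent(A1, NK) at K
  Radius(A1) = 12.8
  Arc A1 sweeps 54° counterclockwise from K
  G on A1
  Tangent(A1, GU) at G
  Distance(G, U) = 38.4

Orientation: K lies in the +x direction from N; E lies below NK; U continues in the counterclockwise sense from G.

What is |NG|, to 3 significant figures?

34.7

A1 meets NK tangentially, so EK is at right angles to NK, so E = K + (0, -12.8) = (44.7, -12.8). On A1, K sits at bearing 90° from E; a 54° counterclockwise sweep puts G at bearing 144°, so G = E + 12.8·(cos 144°, sin 144°) = (34.3, -5.28). Then |NG| = |G − N| = 34.7.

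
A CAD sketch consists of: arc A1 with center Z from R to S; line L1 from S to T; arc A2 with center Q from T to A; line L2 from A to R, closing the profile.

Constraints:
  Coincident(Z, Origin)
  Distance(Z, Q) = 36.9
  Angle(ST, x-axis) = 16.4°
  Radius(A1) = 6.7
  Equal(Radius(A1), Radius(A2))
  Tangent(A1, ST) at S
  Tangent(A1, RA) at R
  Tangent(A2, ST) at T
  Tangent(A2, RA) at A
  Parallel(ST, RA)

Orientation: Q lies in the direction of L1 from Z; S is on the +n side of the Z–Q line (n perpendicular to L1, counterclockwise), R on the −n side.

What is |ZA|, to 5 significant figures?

37.503

Tangency of A1 to both parallel lines with radius 6.7 puts S and R at Z ± 6.7·n: S = (-1.8917, 6.4274), R = (1.8917, -6.4274). Equal radii place T and A the same way about Q: T = Q + 6.7·n = (33.507, 16.846), A = Q − 6.7·n = (37.290, 3.9910). Then |ZA| = |A − Z| = 37.503.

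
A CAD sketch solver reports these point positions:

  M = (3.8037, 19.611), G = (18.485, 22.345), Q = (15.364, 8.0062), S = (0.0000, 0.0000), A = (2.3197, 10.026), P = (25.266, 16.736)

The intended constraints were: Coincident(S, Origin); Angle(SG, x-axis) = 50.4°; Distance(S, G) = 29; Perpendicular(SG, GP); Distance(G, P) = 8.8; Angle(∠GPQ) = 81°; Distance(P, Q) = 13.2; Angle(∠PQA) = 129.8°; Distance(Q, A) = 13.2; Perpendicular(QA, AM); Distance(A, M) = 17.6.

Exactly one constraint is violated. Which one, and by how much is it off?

Distance(A, M) = 17.6 — off by 7.90.

S = (0.00, 0.00) ✓; SG at 50.40° ✓; |SG| = 29.00 ✓; ∠(SG, GP) = 90.00° ✓; |GP| = 8.800 ✓; ∠GPQ = 81.00° ✓; |PQ| = 13.20 ✓; ∠PQA = 129.8° ✓; |QA| = 13.20 ✓; ∠(QA, AM) = 90.00° ✓; |AM| = 9.699 ✗.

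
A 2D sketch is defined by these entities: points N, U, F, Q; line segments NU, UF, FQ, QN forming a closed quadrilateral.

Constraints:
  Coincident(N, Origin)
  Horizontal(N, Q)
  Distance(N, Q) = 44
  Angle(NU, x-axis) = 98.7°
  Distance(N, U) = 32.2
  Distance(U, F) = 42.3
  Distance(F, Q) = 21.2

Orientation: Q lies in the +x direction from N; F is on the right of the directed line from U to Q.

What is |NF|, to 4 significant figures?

22.80

Checks: |UF| = 42.30 ✓; |FQ| = 21.20 ✓.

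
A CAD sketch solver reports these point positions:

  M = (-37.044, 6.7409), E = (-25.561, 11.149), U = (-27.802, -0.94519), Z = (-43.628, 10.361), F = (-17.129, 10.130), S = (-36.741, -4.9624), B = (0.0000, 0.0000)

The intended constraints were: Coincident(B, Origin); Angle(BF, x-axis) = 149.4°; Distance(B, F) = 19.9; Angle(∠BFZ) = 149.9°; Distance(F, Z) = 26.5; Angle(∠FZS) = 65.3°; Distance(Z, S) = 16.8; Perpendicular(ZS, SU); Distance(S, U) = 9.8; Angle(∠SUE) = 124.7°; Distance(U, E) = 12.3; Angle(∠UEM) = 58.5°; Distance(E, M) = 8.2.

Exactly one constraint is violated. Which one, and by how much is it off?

Distance(E, M) = 8.2 — off by 4.10.

B = (0.00, 0.00) ✓; BF at 149.4° ✓; |BF| = 19.90 ✓; ∠BFZ = 149.9° ✓; |FZ| = 26.50 ✓; ∠FZS = 65.30° ✓; |ZS| = 16.80 ✓; ∠(ZS, SU) = 90.00° ✓; |SU| = 9.800 ✓; ∠SUE = 124.7° ✓; |UE| = 12.30 ✓; ∠UEM = 58.50° ✓; |EM| = 12.30 ✗.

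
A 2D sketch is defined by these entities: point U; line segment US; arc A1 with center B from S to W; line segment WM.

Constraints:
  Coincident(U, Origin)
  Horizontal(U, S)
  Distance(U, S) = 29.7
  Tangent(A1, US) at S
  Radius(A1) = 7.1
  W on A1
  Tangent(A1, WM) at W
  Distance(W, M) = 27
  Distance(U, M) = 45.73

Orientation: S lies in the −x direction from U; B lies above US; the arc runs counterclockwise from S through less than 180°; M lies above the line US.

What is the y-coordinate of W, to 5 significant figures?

8.8348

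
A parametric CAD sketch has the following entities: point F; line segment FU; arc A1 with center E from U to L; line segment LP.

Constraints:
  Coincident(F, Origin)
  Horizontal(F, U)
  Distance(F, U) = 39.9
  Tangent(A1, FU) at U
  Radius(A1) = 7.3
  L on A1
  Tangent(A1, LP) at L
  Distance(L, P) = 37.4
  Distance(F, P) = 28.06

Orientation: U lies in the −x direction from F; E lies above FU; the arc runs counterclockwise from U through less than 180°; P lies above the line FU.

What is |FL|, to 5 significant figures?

35.036

F is at the origin; F and U share the same y with |FU| = 39.9 and U on the −x side, so U = (-39.900, 0.0000). The tangent condition forces EU to be normal to FU, so E = U + (0, 7.3) = (-39.900, 7.3000). Since EL ⟂ LP (tangency), |EP| = √(7.3² + 37.4²) = 38.106 regardless of where L sits on A1. So P lies on both circle(F, 28.06) and circle(E, 38.106); the above-FU intersection is P = (-7.3330, 27.085). L is the foot of the tangent from P: L = (-34.985, 1.9027).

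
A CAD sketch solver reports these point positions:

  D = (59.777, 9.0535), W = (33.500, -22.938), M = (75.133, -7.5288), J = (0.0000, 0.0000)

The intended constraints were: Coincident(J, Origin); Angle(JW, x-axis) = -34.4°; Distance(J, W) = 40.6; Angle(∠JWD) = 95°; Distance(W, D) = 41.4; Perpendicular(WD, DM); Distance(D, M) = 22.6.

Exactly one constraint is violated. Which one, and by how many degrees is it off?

Perpendicular(WD, DM) — off by 7.80°.

J = (0.00, 0.00) ✓; JW at -34.40° ✓; |JW| = 40.60 ✓; ∠JWD = 95.00° ✓; |WD| = 41.40 ✓; ∠(WD, DM) = 97.80° ✗; |DM| = 22.60 ✓.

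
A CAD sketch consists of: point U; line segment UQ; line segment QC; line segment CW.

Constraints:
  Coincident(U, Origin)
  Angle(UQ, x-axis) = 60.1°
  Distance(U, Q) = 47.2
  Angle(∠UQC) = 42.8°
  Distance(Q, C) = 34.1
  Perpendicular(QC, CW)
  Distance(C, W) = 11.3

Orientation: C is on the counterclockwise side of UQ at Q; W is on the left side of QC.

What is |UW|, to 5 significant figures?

20.776

∠UQC = 42.8°, so QC runs at 60.1° + (180° − 42.8°) = 197.30° from the x-axis; with |QC| = 34.1, C = Q + 34.1·(cos 197.30°, sin 197.30°) = (-9.0287, 30.777). The perpendicularity gives CW at right angles to QC; with |CW| = 11.3 on the left of QC, W = C + 11.3·(0.29737, -0.95476) = (-5.6684, 19.988). Then |UW| = |W − U| = 20.776.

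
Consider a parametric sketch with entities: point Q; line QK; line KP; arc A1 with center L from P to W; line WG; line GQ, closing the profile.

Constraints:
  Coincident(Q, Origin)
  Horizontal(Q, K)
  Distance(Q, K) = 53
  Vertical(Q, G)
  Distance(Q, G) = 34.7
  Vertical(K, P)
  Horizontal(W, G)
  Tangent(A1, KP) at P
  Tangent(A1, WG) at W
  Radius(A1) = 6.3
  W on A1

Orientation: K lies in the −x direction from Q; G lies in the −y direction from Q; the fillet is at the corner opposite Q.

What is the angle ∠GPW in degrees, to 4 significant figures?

38.22°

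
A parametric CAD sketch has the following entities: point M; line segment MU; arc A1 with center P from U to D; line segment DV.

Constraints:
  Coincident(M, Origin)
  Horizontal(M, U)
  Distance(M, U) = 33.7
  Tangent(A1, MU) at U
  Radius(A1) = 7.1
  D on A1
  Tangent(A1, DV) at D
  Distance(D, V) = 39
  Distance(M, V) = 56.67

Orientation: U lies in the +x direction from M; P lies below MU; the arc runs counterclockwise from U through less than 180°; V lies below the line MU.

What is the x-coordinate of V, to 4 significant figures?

32.09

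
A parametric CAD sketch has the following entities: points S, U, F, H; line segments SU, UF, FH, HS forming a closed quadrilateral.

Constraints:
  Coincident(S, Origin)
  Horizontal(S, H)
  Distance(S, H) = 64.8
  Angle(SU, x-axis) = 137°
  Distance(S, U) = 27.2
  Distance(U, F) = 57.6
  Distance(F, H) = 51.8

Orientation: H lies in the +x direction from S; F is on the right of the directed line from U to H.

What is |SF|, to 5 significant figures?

30.569

Checks: |UF| = 57.60 ✓; |FH| = 51.80 ✓.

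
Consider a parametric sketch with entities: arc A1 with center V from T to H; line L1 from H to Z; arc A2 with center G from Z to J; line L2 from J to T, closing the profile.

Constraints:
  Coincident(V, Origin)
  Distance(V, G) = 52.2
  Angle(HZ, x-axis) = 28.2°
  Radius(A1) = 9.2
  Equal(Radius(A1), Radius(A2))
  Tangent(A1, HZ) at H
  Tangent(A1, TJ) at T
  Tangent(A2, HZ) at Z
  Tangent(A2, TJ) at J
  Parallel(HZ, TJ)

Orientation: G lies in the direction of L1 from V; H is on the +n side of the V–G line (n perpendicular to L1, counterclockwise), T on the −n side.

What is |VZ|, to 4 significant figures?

53.00

Tangency of A1 to both parallel lines with radius 9.2 puts H and T at V ± 9.2·n: H = (-4.347, 8.108), T = (4.347, -8.108). Equal radii place Z and J the same way about G: Z = G + 9.2·n = (41.66, 32.78), J = G − 9.2·n = (50.35, 16.56). Then |VZ| = |Z − V| = 53.00.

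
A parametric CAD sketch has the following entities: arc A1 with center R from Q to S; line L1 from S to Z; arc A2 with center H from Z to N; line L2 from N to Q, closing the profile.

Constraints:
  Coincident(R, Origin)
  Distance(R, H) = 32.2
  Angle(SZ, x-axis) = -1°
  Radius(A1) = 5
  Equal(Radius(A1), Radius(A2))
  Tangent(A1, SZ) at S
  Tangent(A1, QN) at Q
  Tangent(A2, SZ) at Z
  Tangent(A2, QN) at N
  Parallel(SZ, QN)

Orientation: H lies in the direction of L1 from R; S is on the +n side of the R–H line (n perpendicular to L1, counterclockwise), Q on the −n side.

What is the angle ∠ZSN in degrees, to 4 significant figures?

17.25°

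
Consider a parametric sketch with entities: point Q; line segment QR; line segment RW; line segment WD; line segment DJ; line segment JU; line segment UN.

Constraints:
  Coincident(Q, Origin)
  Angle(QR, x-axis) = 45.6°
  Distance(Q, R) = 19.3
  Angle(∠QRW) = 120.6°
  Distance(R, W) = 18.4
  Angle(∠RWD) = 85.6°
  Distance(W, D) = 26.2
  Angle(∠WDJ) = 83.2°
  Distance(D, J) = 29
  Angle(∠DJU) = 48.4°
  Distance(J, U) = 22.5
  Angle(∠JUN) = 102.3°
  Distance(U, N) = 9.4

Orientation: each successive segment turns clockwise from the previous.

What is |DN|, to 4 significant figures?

13.56

∠DJU = 48.4° gives JU at 23.40° from the x-axis; with |JU| = 22.5, U = (17.56, 5.703). ∠JUN = 102.3° gives UN at -54.30° from the x-axis; with |UN| = 9.4, N = (23.04, -1.931). Then |DN| = |N − D| = 13.56.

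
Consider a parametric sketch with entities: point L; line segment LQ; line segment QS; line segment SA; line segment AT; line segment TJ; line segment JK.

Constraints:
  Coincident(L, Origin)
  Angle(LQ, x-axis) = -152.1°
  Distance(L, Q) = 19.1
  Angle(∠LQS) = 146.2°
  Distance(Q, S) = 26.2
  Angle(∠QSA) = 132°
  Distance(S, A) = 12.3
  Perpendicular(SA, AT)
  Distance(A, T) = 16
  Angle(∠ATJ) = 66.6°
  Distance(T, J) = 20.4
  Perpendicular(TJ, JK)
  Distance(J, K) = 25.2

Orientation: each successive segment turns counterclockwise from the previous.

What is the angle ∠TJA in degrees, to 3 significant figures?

46.3°

SA is perpendicular to AT, so AT runs at 19.7°; with |AT| = 16.0, T = (-10.1, -38.2). ∠ATJ = 66.6° gives TJ at 133° from the x-axis; with |TJ| = 20.4, J = (-24.0, -23.3). Then cos ∠TJA = JT·JA / (|JT||JA|), giving 46.3°.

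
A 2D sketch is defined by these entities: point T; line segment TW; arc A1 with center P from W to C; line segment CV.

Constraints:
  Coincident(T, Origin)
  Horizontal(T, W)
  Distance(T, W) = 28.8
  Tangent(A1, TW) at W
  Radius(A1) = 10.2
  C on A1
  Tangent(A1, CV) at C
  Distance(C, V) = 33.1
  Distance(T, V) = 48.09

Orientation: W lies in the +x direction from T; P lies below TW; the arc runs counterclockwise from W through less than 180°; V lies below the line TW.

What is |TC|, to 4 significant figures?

21.44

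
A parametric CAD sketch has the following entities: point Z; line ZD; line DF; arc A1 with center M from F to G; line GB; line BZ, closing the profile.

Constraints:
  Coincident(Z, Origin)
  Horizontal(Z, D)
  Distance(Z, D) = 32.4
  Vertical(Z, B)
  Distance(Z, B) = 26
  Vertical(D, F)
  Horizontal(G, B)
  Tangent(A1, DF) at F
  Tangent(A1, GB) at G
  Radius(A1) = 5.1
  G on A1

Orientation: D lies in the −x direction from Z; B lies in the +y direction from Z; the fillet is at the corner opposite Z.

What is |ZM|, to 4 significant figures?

34.38

Z is at the origin; Z and D share the same y with |ZD| = 32.4 and D on the −x side, so D = (-32.40, 0.000). Z and B share the same x with |ZB| = 26.0 and B on the +y side, so B = (0.000, 26.00). The virtual corner opposite Z is at (-32.40, 26.00). Tangency of A1 to DF means the radius MF is perpendicular to DF and since A1 is tangent to GB there, MG ⟂ GB, with radius 5.1, so the center M sits 5.1 in from both sides at M = (-27.30, 20.90). Then |ZM| = |M − Z| = 34.38.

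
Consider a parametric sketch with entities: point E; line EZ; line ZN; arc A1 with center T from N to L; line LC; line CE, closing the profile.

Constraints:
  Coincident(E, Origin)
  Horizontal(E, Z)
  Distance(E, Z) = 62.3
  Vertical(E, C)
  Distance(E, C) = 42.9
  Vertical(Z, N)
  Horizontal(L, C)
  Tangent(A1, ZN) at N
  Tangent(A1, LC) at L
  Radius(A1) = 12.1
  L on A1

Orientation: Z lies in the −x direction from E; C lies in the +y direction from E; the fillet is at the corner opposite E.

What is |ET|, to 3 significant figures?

58.9

E and C share the same x with |EC| = 42.9 and C on the +y side, so C = (0.00, 42.9). The virtual corner opposite E is at (-62.3, 42.9). A1 meets ZN tangentially, so TN is at right angles to ZN and tangency of A1 to LC means the radius TL is perpendicular to LC, with radius 12.1, so the center T sits 12.1 in from both sides at T = (-50.2, 30.8). Then |ET| = |T − E| = 58.9.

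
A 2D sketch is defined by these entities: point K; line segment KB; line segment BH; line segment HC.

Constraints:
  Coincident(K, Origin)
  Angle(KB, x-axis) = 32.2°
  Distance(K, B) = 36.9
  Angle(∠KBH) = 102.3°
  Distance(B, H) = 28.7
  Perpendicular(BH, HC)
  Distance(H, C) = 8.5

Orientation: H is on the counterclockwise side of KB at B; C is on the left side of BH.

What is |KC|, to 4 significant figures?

45.78

K is at the origin; KB runs at 32.2° with length 36.9, so B = 36.9·(cos 32.2°, sin 32.2°) = (31.22, 19.66). ∠KBH = 102.3°, so BH runs at 32.2° + (180° − 102.3°) = 109.9° from the x-axis; with |BH| = 28.7, H = B + 28.7·(cos 109.9°, sin 109.9°) = (21.46, 46.65). BH is perpendicular to HC; with |HC| = 8.5 on the left of BH, C = H + 8.5·(-0.9403, -0.3404) = (13.46, 43.76). Then |KC| = |C − K| = 45.78.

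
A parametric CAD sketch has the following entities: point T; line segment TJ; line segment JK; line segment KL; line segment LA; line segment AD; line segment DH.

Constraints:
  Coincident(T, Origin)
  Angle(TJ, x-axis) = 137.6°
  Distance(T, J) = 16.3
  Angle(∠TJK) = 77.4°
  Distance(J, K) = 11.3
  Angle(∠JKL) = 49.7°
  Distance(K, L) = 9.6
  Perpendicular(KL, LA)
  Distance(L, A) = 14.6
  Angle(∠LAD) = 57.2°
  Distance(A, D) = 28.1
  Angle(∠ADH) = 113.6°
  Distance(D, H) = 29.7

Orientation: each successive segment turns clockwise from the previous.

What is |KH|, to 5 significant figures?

31.343

T is at the origin; TJ runs at 137.6° with length 16.3, so J = (-12.037, 10.991). ∠TJK = 77.4° gives JK at 35.000° from the x-axis; with |JK| = 11.3, K = (-2.7804, 17.473). ∠JKL = 49.7° gives KL at -95.300° from the x-axis; with |KL| = 9.6, L = (-3.6672, 7.9136). The perpendicularity gives LA at right angles to KL, so LA runs at 174.70°; with |LA| = 14.6, A = (-18.205, 9.2622). ∠LAD = 57.2° gives AD at 51.900° from the x-axis; with |AD| = 28.1, D = (-0.86603, 31.375). ∠ADH = 113.6° gives DH at -14.500° from the x-axis; with |DH| = 29.7, H = (27.888, 23.939). Then |KH| = |H − K| = 31.343.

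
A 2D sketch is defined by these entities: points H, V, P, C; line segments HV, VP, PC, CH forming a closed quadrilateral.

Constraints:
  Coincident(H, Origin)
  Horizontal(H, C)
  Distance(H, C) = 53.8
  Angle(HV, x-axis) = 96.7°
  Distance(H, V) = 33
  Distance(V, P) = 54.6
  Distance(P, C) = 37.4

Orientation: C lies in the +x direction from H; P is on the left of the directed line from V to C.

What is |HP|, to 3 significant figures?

62.8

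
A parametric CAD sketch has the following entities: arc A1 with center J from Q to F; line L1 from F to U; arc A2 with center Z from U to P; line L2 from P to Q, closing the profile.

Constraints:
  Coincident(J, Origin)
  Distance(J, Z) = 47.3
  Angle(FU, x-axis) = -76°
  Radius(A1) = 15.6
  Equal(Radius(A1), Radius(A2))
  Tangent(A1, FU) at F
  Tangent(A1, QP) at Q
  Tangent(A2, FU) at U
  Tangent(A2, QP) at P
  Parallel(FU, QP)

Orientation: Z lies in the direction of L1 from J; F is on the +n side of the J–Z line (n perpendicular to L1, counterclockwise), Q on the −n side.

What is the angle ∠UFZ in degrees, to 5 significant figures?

18.253°

The slot axis is L1's direction at -76.0°, so u = (cos -76.0°, sin -76.0°) = (0.24192, -0.97030) and n = (−sin -76.0°, cos -76.0°) = (0.97030, 0.24192). J is at the origin and Z lies 47.3 along u from J, so Z = 47.3·u = (11.443, -45.895). Tangency of A1 to both parallel lines with radius 15.6 puts F and Q at J ± 15.6·n: F = (15.137, 3.7740), Q = (-15.137, -3.7740). Equal radii place U and P the same way about Z: U = Z + 15.6·n = (26.580, -42.121), P = Z − 15.6·n = (-3.6937, -49.669). Then cos ∠UFZ = FU·FZ / (|FU||FZ|), giving 18.253°.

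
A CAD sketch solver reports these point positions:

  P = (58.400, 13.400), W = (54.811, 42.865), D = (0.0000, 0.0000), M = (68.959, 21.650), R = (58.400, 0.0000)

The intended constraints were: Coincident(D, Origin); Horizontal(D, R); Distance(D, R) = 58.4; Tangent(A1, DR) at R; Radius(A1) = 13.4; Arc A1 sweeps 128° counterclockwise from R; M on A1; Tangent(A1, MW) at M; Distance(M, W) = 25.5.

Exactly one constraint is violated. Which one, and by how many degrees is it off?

Tangent(A1, MW) at M — off by 4.30°.

D = (0.00, 0.00) ✓; D.y = 0.00, R.y = 0.00 ✓; |DR| = 58.40 ✓; ∠(PR, RD) = 90.00° ✓; |PR| = 13.40 ✓; bearing(P→M) − bearing(P→R) = 128.0° ✓; |PM| = 13.40 ✓; ∠(PM, MW) = 94.30° ✗; |MW| = 25.50 ✓.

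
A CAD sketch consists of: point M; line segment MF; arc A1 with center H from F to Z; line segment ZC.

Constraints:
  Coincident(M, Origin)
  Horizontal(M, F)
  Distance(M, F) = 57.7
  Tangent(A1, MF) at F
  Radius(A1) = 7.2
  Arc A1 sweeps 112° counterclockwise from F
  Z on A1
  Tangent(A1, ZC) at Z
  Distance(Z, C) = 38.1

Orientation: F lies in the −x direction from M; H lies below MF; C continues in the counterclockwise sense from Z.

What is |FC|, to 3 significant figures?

45.9

M is at the origin; M and F share the same y with |MF| = 57.7 and F on the −x side, so F = (-57.7, 0.00). Tangency of A1 to MF means the radius HF is perpendicular to MF, so H = F + (0, -7.2) = (-57.7, -7.20). On A1, F sits at bearing 90° from H; a 112° counterclockwise sweep puts Z at bearing 202°, so Z = H + 7.2·(cos 202°, sin 202°) = (-64.4, -9.90). The tangent condition forces HZ to be normal to ZC, so ZC runs along (−sin 202°, cos 202°); with |ZC| = 38.1, C = (-50.1, -45.2). Then |FC| = |C − F| = 45.9.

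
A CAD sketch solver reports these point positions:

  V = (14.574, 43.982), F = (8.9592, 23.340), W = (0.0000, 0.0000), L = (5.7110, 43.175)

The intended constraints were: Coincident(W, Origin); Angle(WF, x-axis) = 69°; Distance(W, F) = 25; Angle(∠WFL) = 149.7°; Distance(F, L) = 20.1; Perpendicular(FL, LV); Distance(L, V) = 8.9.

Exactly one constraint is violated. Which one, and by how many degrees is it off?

Perpendicular(FL, LV) — off by 4.10°.

W = (0.00, 0.00) ✓; WF at 69.00° ✓; |WF| = 25.00 ✓; ∠WFL = 149.7° ✓; |FL| = 20.10 ✓; ∠(FL, LV) = 94.10° ✗; |LV| = 8.900 ✓.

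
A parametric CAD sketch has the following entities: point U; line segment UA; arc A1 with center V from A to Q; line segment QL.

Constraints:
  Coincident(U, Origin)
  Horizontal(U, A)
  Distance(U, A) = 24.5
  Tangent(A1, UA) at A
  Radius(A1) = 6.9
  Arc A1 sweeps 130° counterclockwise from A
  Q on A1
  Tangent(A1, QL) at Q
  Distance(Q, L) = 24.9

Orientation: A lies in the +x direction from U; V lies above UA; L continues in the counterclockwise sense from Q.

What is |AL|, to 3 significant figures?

32.2

U is at the origin; U and A share the same y with |UA| = 24.5 and A on the +x side, so A = (24.5, 0.00). The tangent condition forces VA to be normal to UA, so V = A + (0, 6.9) = (24.5, 6.90). On A1, A sits at bearing -90° from V; a 130° counterclockwise sweep puts Q at bearing 40°, so Q = V + 6.9·(cos 40°, sin 40°) = (29.8, 11.3). Since A1 is tangent to QL there, VQ ⟂ QL, so QL runs along (−sin 40°, cos 40°); with |QL| = 24.9, L = (13.8, 30.4). Then |AL| = |L − A| = 32.2.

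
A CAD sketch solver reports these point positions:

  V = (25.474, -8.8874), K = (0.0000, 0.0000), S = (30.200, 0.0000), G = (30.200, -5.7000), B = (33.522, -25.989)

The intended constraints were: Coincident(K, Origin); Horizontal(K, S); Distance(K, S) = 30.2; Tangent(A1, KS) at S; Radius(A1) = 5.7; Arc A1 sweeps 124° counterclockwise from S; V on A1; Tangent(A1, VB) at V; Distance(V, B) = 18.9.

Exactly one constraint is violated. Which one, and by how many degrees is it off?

Tangent(A1, VB) at V — off by 8.80°.

K = (0.00, 0.00) ✓; K.y = 0.00, S.y = 0.00 ✓; |KS| = 30.20 ✓; ∠(GS, SK) = 90.00° ✓; |GS| = 5.700 ✓; bearing(G→V) − bearing(G→S) = 124.0° ✓; |GV| = 5.700 ✓; ∠(GV, VB) = 98.80° ✗; |VB| = 18.90 ✓.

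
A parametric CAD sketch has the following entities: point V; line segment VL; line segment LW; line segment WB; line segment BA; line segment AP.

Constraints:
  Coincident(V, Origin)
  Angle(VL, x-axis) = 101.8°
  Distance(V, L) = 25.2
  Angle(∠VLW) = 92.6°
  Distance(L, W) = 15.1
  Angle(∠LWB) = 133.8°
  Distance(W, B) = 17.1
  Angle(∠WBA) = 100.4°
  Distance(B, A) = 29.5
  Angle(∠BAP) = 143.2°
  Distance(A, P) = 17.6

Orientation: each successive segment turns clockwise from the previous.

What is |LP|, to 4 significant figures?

42.14

∠WBA = 100.4° gives BA at -111.4° from the x-axis; with |BA| = 29.5, A = (13.24, -8.054). ∠BAP = 143.2° gives AP at -148.2° from the x-axis; with |AP| = 17.6, P = (-1.717, -17.33). Then |LP| = |P − L| = 42.14.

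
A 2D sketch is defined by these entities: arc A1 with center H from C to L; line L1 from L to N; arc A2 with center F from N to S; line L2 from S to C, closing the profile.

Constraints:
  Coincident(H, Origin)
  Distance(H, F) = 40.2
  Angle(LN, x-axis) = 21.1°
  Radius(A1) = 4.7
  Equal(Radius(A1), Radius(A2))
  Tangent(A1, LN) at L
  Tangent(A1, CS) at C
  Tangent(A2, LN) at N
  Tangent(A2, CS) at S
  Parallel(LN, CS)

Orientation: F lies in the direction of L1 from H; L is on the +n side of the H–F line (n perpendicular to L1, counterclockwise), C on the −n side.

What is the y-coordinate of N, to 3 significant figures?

18.9

The slot axis is L1's direction at 21.1°, so u = (cos 21.1°, sin 21.1°) = (0.933, 0.360) and n = (−sin 21.1°, cos 21.1°) = (-0.360, 0.933). H is at the origin and F lies 40.2 along u from H, so F = 40.2·u = (37.5, 14.5). Tangency of A1 to both parallel lines with radius 4.7 puts L and C at H ± 4.7·n: L = (-1.69, 4.38), C = (1.69, -4.38). Equal radii place N and S the same way about F: N = F + 4.7·n = (35.8, 18.9), S = F − 4.7·n = (39.2, 10.1). So N.y = 18.9.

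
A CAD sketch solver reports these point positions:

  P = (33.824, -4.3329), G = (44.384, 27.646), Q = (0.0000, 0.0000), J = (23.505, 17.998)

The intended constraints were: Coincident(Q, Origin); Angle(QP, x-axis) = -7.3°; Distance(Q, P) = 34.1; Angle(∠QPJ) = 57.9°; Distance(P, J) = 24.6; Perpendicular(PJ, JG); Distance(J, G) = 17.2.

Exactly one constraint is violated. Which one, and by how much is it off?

Distance(J, G) = 17.2 — off by 5.80.

Q = (0.00, 0.00) ✓; QP at -7.300° ✓; |QP| = 34.10 ✓; ∠QPJ = 57.90° ✓; |PJ| = 24.60 ✓; ∠(PJ, JG) = 90.00° ✓; |JG| = 23.00 ✗.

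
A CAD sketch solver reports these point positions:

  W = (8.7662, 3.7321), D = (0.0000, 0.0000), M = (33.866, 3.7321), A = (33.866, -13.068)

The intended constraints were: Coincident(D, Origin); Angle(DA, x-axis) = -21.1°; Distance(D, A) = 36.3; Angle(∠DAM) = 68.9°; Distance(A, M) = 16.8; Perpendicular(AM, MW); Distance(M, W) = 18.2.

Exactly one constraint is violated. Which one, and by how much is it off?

Distance(M, W) = 18.2 — off by 6.90.

D = (0.00, 0.00) ✓; DA at -21.10° ✓; |DA| = 36.30 ✓; ∠DAM = 68.90° ✓; |AM| = 16.80 ✓; ∠(AM, MW) = 90.00° ✓; |MW| = 25.10 ✗.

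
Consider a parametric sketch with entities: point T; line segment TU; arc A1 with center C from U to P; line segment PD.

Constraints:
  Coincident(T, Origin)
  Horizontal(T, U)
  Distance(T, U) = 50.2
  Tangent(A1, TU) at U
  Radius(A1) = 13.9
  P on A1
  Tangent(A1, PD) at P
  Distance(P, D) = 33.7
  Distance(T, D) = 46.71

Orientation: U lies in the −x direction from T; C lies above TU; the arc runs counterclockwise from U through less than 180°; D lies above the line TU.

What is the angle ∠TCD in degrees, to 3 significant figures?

60.7°

T is at the origin; T and U share the same y with |TU| = 50.2 and U on the −x side, so U = (-50.2, 0.00). Since A1 is tangent to TU there, CU ⟂ TU, so C = U + (0, 13.9) = (-50.2, 13.9). Since CP ⟂ PD (tangency), |CD| = √(13.9² + 33.7²) = 36.5 regardless of where P sits on A1. So D lies on both circle(T, 46.71) and circle(C, 36.5); the above-TU intersection is D = (-24.5, 39.8). P is the foot of the tangent from D: P = (-37.3, 8.60).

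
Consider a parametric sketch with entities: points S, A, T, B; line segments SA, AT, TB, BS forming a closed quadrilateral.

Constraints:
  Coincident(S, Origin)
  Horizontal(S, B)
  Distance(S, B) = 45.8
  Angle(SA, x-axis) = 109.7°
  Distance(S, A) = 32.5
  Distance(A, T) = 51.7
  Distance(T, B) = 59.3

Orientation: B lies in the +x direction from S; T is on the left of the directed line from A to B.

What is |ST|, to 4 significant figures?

66.61

Checks: |AT| = 51.70 ✓; |TB| = 59.30 ✓.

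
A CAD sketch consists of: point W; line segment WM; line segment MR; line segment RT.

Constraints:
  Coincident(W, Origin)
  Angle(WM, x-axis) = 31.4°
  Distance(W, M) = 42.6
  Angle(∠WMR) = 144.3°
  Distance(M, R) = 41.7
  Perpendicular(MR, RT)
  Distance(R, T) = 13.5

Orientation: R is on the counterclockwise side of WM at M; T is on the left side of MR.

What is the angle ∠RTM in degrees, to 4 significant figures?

72.06°

∠WMR = 144.3°, so MR runs at 31.4° + (180° − 144.3°) = 67.10° from the x-axis; with |MR| = 41.7, R = M + 41.7·(cos 67.10°, sin 67.10°) = (52.59, 60.61). MR is perpendicular to RT; with |RT| = 13.5 on the left of MR, T = R + 13.5·(-0.9212, 0.3891) = (40.15, 65.86). Then cos ∠RTM = TR·TM / (|TR||TM|), giving 72.06°.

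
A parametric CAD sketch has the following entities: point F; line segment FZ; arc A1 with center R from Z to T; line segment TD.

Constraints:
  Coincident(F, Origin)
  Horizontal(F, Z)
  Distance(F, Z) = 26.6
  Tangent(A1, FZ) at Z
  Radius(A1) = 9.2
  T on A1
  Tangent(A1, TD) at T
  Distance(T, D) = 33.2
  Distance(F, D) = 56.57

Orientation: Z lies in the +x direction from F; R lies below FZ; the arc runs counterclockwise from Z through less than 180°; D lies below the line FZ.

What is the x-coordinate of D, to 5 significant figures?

38.352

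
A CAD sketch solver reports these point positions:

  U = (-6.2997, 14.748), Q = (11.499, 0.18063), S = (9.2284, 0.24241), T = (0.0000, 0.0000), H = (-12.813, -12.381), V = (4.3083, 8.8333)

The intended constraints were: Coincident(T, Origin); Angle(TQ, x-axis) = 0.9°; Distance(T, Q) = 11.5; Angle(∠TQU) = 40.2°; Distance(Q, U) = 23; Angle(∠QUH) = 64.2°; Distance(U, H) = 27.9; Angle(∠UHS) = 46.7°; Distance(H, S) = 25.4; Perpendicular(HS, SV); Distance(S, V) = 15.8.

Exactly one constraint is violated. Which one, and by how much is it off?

Distance(S, V) = 15.8 — off by 5.90.

T = (0.00, 0.00) ✓; TQ at 0.8999° ✓; |TQ| = 11.50 ✓; ∠TQU = 40.20° ✓; |QU| = 23.00 ✓; ∠QUH = 64.20° ✓; |UH| = 27.90 ✓; ∠UHS = 46.70° ✓; |HS| = 25.40 ✓; ∠(HS, SV) = 90.00° ✓; |SV| = 9.900 ✗.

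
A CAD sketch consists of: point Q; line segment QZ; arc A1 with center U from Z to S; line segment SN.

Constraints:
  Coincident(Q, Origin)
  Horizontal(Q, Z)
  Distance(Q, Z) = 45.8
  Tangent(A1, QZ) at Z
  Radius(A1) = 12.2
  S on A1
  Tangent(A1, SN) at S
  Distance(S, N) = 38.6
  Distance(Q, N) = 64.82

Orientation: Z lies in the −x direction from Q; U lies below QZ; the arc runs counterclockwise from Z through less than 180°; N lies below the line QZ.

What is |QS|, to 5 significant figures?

59.355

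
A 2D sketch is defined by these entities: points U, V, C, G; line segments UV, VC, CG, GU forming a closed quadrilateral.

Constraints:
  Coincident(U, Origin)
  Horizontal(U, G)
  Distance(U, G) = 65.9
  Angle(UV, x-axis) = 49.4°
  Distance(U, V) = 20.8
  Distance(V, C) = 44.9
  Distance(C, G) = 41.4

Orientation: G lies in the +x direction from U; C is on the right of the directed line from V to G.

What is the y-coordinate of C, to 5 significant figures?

-24.791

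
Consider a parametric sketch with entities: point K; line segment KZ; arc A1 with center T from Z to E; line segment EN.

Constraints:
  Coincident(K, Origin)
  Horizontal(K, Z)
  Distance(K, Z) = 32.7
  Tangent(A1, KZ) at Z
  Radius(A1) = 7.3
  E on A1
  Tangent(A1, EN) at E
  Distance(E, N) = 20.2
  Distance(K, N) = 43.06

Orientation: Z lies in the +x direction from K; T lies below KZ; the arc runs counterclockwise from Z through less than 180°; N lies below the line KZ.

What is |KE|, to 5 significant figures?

27.481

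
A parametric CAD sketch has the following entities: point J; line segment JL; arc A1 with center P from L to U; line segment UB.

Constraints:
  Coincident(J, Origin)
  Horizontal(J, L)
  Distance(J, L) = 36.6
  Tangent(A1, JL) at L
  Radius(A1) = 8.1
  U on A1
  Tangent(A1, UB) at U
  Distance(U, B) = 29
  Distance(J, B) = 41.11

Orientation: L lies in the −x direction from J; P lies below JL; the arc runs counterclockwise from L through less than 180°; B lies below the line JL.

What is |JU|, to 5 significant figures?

44.587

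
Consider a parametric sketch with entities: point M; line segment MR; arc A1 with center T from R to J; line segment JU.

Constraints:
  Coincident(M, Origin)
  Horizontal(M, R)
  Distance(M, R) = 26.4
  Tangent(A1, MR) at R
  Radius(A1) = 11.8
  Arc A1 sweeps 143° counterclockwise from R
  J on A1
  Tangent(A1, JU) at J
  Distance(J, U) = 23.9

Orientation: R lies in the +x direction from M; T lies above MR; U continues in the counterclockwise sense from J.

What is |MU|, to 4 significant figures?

38.41

M is at the origin; M and R share the same y with |MR| = 26.4 and R on the +x side, so R = (26.40, 0.000). The tangent condition forces TR to be normal to MR, so T = R + (0, 11.8) = (26.40, 11.80). On A1, R sits at bearing -90° from T; a 143° counterclockwise sweep puts J at bearing 53°, so J = T + 11.8·(cos 53°, sin 53°) = (33.50, 21.22). The tangent condition forces TJ to be normal to JU, so JU runs along (−sin 53°, cos 53°); with |JU| = 23.9, U = (14.41, 35.61). Then |MU| = |U − M| = 38.41.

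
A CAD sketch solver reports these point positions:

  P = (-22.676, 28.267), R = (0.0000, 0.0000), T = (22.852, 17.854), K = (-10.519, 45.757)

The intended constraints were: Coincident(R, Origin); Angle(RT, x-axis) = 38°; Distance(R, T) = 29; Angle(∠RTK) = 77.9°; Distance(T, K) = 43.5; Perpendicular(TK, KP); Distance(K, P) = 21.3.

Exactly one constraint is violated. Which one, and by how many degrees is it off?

Perpendicular(TK, KP) — off by 5.10°.

R = (0.00, 0.00) ✓; RT at 38.00° ✓; |RT| = 29.00 ✓; ∠RTK = 77.90° ✓; |TK| = 43.50 ✓; ∠(TK, KP) = 95.10° ✗; |KP| = 21.30 ✓.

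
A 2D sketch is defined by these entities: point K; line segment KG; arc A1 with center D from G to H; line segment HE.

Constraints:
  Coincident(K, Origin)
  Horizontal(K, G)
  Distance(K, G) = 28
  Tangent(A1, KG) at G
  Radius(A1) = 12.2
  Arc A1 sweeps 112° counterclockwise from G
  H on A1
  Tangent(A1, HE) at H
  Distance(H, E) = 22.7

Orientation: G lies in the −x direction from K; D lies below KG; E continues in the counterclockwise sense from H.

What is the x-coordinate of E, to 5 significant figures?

-30.808

K is at the origin; K and G share the same y with |KG| = 28.0 and G on the −x side, so G = (-28.000, 0.0000). Tangency of A1 to KG means the radius DG is perpendicular to KG, so D = G + (0, -12.2) = (-28.000, -12.200). On A1, G sits at bearing 90° from D; a 112° counterclockwise sweep puts H at bearing 202°, so H = D + 12.2·(cos 202°, sin 202°) = (-39.312, -16.770). Tangency of A1 to HE means the radius DH is perpendicular to HE, so HE runs along (−sin 202°, cos 202°); with |HE| = 22.7, E = (-30.808, -37.817). So E.x = -30.808.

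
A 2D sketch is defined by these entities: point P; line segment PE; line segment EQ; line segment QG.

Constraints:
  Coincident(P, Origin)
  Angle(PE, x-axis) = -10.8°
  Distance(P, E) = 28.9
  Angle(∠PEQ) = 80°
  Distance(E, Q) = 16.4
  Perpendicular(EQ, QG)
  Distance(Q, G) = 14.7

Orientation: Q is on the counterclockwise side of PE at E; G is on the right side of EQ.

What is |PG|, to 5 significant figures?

44.636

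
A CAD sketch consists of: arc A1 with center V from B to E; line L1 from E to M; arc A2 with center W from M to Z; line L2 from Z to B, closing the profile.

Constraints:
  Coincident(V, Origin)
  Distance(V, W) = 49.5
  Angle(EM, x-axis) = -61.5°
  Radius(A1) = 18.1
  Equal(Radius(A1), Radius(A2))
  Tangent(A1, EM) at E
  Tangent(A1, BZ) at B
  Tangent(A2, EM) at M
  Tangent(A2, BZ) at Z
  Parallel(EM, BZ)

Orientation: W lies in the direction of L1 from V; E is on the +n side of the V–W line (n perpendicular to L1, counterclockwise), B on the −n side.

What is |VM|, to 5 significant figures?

52.705

The slot axis is L1's direction at -61.5°, so u = (cos -61.5°, sin -61.5°) = (0.47716, -0.87882) and n = (−sin -61.5°, cos -61.5°) = (0.87882, 0.47716). V is at the origin and W lies 49.5 along u from V, so W = 49.5·u = (23.619, -43.501). Tangency of A1 to both parallel lines with radius 18.1 puts E and B at V ± 18.1·n: E = (15.907, 8.6366), B = (-15.907, -8.6366). Equal radii place M and Z the same way about W: M = W + 18.1·n = (39.526, -34.865), Z = W − 18.1·n = (7.7128, -52.138). Then |VM| = |M − V| = 52.705.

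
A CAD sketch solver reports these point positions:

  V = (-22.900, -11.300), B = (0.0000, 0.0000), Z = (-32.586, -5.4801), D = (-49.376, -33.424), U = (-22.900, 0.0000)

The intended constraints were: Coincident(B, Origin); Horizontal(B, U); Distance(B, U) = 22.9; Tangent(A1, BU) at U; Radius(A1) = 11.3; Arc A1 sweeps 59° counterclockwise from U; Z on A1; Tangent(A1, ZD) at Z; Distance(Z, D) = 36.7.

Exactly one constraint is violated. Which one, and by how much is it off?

Distance(Z, D) = 36.7 — off by 4.10.

B = (0.00, 0.00) ✓; B.y = 0.00, U.y = 0.00 ✓; |BU| = 22.90 ✓; ∠(VU, UB) = 90.00° ✓; |VU| = 11.30 ✓; bearing(V→Z) − bearing(V→U) = 59.00° ✓; |VZ| = 11.30 ✓; ∠(VZ, ZD) = 90.00° ✓; |ZD| = 32.60 ✗.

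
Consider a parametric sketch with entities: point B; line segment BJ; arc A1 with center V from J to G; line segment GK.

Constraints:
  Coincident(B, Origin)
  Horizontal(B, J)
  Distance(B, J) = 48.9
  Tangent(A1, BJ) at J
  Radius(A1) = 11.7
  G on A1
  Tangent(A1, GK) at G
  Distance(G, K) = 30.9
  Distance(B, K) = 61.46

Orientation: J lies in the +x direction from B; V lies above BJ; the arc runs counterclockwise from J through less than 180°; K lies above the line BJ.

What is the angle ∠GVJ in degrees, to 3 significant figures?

121°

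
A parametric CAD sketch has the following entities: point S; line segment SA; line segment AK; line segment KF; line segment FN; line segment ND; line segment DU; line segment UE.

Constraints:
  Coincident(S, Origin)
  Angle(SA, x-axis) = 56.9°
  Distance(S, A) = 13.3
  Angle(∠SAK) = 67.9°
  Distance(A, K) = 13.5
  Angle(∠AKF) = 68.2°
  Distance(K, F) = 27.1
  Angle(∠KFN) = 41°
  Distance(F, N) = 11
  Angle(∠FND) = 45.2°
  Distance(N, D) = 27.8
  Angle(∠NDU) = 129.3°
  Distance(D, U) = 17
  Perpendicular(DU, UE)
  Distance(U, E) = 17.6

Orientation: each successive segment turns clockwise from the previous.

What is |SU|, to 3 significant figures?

39.1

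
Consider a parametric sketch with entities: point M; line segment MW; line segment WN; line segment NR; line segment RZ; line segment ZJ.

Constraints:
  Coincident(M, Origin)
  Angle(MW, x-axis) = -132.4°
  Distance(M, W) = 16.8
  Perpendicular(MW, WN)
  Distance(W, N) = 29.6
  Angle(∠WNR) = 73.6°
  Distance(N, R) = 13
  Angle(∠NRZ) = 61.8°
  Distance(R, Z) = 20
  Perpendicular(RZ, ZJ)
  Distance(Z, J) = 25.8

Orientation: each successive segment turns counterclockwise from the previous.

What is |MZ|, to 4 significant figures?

21.78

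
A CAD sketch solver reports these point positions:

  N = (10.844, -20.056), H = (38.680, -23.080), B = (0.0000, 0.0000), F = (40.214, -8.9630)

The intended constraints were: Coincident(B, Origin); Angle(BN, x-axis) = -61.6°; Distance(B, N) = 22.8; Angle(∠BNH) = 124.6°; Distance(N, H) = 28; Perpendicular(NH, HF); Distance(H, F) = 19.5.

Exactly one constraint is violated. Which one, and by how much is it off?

Distance(H, F) = 19.5 — off by 5.30.

B = (0.00, 0.00) ✓; BN at -61.60° ✓; |BN| = 22.80 ✓; ∠BNH = 124.6° ✓; |NH| = 28.00 ✓; ∠(NH, HF) = 90.00° ✓; |HF| = 14.20 ✗.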